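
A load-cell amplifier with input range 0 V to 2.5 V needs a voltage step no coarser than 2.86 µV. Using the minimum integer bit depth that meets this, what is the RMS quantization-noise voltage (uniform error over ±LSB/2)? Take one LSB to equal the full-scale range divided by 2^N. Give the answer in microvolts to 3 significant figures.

0.688 µV

V_FS = 2.5 V.
Need 2^N ≥ 2.5 V / 2.86 µV = 874100 → N_min = 20.
One LSB is 2.5 V / 1048576 = 2.3842 µV.
V_rms = LSB/√12 = 0.688 µV.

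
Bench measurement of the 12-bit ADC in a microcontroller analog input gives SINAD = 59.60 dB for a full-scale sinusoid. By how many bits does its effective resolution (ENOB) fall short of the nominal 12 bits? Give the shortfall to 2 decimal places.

ENOB = (SINAD − 1.76)/6.02 = (59.60 − 1.76)/6.02 = 9.6080 bits.
Lost resolution: 12 − 9.6080 = 2.3920 bits.

2.39 bits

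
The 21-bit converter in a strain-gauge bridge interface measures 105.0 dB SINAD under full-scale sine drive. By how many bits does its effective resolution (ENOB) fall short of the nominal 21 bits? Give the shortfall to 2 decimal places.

3.85 bits

ENOB = (SINAD − 1.76)/6.02 = (105.0 − 1.76)/6.02 = 17.1495 bits.
Shortfall = 21 − 17.1495 = 3.8505 bits.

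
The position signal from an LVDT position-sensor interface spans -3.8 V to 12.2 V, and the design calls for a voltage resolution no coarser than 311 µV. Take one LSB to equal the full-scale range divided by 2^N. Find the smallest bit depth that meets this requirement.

Full-scale range = 12.2 V − (-3.8 V) = 16 V.
Need 2^N ≥ 16 V / 311 µV = 51450 → N_min = 16.

16 bits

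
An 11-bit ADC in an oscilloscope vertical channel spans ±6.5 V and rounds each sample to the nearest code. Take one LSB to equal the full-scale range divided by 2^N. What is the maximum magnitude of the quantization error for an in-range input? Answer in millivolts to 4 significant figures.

Span: 6.5 V − (-6.5 V) = 13 V.
LSB = 13 V / 2^11 = 6.34766 mV.
Worst-case error for round-to-nearest is half an LSB: 3.174 mV.

3.174 mV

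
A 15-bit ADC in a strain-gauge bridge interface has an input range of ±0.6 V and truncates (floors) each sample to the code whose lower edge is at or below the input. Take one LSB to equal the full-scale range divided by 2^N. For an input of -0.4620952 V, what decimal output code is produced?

The full-scale span is 0.6 − (-0.6) = 1.2 V. LSB = 1.2 V / 2^15 ≈ 36.62 µV.
(V_in − V_min) × 2^15/range = (-0.4620952 − (-0.6)) × 32768/1.2 = 3765.720.
Floor → code = 3765.

3765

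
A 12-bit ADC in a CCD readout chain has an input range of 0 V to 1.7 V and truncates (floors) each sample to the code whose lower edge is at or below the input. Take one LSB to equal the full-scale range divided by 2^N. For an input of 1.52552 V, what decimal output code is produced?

3675

Range is 1.7 V. LSB = 1.7 V / 2^12 ≈ 415.0 µV.
(V_in − V_min) × 2^12/range = (1.52552 − (0)) × 4096/1.7 = 3675.606.
Floor → code = 3675.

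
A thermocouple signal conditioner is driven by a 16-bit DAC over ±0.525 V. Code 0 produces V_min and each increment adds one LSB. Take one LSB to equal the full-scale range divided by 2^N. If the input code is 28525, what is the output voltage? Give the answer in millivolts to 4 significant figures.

Range = 0.525 − (-0.525) = 1.05 V. LSB = 1.05 V / 2^16.
V_out = V_min + code × LSB = -0.525 V + 28525 × 1.05 V / 65536
      = -0.525 V + 0.457020 V = -0.0679802 V.

-67.98 mV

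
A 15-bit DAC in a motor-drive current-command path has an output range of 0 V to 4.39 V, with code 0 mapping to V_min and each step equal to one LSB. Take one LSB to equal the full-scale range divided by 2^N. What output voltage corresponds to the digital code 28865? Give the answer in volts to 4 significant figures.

Full-scale range = 4.39 V. LSB = 4.39 V / 2^15.
Output = V_min + (28865/32768) × range = 0 + 0.880890 × 4.39 V
      = 0 V + 3.86711 V = 3.86711 V.

3.867 V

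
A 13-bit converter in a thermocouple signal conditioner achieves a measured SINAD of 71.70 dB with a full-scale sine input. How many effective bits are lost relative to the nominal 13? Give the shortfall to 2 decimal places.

1.38 bits

Effective bits = (71.70 − 1.76)/6.02 = 11.6179.
Shortfall = 13 − 11.6179 = 1.3821 bits.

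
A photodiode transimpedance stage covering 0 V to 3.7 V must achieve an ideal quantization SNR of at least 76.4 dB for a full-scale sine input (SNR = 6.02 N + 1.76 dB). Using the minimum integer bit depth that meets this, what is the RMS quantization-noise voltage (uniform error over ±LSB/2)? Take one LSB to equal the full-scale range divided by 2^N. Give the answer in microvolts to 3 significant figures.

130 µV

Full-scale range = 3.7 V.
Required N = ⌈(76.4 − 1.76)/6.02⌉ = ⌈12.399⌉ = 13.
LSB = 3.7 V / 2^13 = 451.66 µV.
RMS noise = LSB/√12 = 130 µV.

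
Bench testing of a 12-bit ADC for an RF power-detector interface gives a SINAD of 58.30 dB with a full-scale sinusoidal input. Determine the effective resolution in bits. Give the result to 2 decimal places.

(58.30 − 1.76) / 6.02 = 56.54/6.02 = 9.3920 effective bits.

9.39 bits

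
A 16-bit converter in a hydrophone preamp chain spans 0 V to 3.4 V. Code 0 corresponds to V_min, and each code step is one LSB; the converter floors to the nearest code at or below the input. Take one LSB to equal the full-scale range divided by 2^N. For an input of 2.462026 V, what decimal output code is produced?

Full-scale range = 3.4 V. LSB = 3.4 V / 2^16 ≈ 51.88 µV.
V_in − V_min = 2.462026 − (0) = 2.462026 V.
Divide by LSB: 2.462026 × 65536/3.4 = 47456.2753.
Truncating gives code 47456.

47456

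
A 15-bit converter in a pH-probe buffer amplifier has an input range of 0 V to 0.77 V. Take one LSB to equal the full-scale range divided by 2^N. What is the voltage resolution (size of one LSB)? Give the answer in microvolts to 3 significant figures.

V_FS = 0.77 V.
Number of codes = 2^15 = 32768.
LSB = 0.77 V ÷ 2^15 = 0.77/32768 V = 23.5 µV.

23.5 µV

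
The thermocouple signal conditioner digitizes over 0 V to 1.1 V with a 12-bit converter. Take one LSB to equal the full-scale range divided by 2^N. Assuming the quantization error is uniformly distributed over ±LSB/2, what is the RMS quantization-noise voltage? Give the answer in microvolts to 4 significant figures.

Range is 1.1 V.
LSB = 1.1 V / 2^12 = 268.555 µV.
RMS of a uniform error over width LSB is LSB/√12 = 77.53 µV.

77.53 µV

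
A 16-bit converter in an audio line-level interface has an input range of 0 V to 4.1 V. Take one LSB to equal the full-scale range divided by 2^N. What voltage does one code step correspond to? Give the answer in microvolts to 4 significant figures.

62.56 µV

Range is 4.1 V.
There are 2^16 = 65536 steps.
LSB = 4.1 V ÷ 2^16 = 4.1/65536 V = 62.56 µV.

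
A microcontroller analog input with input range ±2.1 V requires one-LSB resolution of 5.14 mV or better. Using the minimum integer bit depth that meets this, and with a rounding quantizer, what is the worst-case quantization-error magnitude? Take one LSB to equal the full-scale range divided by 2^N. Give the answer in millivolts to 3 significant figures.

2.05 mV

Full-scale range = 2.1 V − (-2.1 V) = 4.2 V.
Required number of levels: 4.2/5.14 mV = 817.12; smallest N with 2^N ≥ that is 10.
LSB = 4.2 V ÷ 2^10 = 4.2/1024 V = 4.1016 mV.
|e|_max = LSB/2 = 2.05 mV.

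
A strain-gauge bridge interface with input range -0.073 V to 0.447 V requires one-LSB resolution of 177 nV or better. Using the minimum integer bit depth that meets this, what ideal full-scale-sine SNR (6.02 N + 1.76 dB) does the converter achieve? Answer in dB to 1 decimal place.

Range = 0.447 − (-0.073) = 0.52 V.
0.52 V / 177 nV = 2.938e6. Since 2^21 = 2097152 and 2^22 = 4194304, N = 22.
6.02(22) + 1.76 = 134.20 dB.

134.2 dB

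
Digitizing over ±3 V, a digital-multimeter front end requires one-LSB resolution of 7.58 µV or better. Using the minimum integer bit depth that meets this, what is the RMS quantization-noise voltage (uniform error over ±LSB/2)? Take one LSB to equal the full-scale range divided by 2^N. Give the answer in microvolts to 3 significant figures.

1.65 µV

Span: 3 V − (-3 V) = 6 V.
Required number of levels: 6/7.58 µV = 791560; smallest N with 2^N ≥ that is 20.
LSB = 6 V / 2^20 = 5.7220 µV.
RMS noise = LSB/√12 = 1.65 µV.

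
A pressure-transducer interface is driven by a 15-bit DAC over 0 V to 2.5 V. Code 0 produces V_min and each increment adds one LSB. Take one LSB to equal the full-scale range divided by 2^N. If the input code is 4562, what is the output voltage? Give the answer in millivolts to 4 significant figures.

348.1 mV

Range is 2.5 V. LSB = 2.5 V / 2^15.
V_out = 0 + 4562 × (2.5/32768) V
      = 0 V + 0.348053 V = 0.348053 V.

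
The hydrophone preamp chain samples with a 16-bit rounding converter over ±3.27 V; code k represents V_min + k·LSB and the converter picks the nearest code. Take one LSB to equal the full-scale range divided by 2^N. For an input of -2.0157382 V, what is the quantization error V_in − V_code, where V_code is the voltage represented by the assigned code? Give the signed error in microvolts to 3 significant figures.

The full-scale span is 3.27 − (-3.27) = 6.54 V. LSB = 6.54 V / 2^16 ≈ 99.79 µV.
(V_in − V_min)/LSB = (-2.0157382 − (-3.27)) × 65536/6.54 = 12568.7005 → nearest code k = 12569.
V_code = -3.27 + (12569/65536) × 6.54 = -2.0157083130 V.
Error = V_in − V_code = -2.0157382 − (-2.0157083130) = −29.9 µV.

−29.9 µV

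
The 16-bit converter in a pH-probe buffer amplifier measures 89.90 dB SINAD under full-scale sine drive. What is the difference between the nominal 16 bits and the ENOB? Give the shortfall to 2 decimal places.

1.36 bits

N_eff = (89.90 − 1.76)/6.02 = 14.6412 bits.
Shortfall = 16 − 14.6412 = 1.3588 bits.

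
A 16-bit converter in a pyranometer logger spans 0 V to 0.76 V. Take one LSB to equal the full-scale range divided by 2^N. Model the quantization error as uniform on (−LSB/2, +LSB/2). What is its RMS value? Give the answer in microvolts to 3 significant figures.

Full-scale range = 0.76 V.
One LSB is 0.76 V / 65536 = 11.597 µV.
V_rms = LSB/√12 = 11.597 µV / √12 = 3.35 µV.

3.35 µV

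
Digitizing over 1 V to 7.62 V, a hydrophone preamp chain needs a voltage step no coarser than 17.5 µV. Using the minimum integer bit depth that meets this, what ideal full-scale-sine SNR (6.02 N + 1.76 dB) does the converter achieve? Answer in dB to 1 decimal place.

116.1 dB

Full-scale range = 7.62 V − (1 V) = 6.62 V.
Need 2^N ≥ 6.62 V / 17.5 µV = 378300 → N_min = 19.
Ideal SNR at N = 19: 6.02·19 + 1.76 = 116.1 dB.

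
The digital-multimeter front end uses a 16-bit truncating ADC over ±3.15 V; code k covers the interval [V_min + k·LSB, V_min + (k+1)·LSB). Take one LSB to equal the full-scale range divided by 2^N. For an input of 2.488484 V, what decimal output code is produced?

58654

Span: 3.15 V − (-3.15 V) = 6.3 V. LSB = 6.3 V / 2^16 ≈ 96.13 µV.
V_in − V_min = 2.488484 − (-3.15) = 5.638484 V.
Divide by LSB: 5.638484 × 65536/6.3 = 58654.5536.
Truncating gives code 58654.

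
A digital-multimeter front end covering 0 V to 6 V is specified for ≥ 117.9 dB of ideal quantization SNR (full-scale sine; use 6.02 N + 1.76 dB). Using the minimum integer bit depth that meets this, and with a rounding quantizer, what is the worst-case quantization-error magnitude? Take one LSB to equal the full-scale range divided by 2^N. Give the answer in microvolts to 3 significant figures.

2.86 µV

V_FS = 6 V.
Required N = ⌈(117.9 − 1.76)/6.02⌉ = ⌈19.292⌉ = 20.
One LSB is 6 V / 1048576 = 5.7220 µV.
Max error for round-to-nearest is LSB/2 = 2.86 µV.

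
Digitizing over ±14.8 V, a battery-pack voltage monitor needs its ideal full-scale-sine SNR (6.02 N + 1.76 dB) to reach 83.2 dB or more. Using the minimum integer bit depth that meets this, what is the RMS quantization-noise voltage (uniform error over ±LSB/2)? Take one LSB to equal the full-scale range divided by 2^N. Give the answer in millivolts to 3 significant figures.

Range = 14.8 − (-14.8) = 29.6 V.
Solving 6.02 N ≥ 83.2 − 1.76: N ≥ 13.528. Round up → N = 14.
LSB = 29.6 V ÷ 2^14 = 29.6/16384 V = 1.8066 mV.
RMS noise = LSB/√12 = 0.522 mV.

0.522 mV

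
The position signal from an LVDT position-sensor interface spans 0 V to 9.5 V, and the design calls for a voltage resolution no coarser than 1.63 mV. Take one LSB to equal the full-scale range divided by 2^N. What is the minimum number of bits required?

13 bits

V_FS = 9.5 V.
Levels needed ≥ 9.5/1.63 mV = 5828. 2^13 = 8192 suffices, so N_min = 13.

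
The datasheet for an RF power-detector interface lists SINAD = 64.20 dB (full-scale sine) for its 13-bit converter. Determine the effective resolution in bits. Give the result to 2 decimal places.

ENOB = (SINAD − 1.76) / 6.02 = (64.20 − 1.76) / 6.02 = 62.44 / 6.02 = 10.3721.

10.37 bits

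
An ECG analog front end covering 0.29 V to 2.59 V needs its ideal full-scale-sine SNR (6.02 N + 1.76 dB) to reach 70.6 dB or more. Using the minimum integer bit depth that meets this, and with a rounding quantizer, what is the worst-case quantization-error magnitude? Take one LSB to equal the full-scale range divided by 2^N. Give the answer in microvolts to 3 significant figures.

The full-scale span is 2.59 − (0.29) = 2.3 V.
N ≥ (70.6 − 1.76)/6.02 = 11.435 → N_min = 12.
Step size = 2.3/4096 V = 0.56152 mV.
Half an LSB is 281 µV.

281 µV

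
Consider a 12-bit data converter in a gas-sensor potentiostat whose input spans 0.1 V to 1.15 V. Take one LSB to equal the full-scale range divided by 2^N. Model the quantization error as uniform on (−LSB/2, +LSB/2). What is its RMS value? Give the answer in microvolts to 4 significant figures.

74.00 µV

Span: 1.15 V − (0.1 V) = 1.05 V.
LSB = 1.05 V ÷ 2^12 = 1.05/4096 V = 256.348 µV.
V_rms = LSB/√12 = 256.348 µV / √12 = 74.00 µV.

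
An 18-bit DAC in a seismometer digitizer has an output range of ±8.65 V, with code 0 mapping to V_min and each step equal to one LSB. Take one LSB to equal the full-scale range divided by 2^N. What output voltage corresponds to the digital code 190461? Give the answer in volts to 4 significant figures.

3.919 V

Range = 8.65 − (-8.65) = 17.3 V. LSB = 17.3 V / 2^18.
Output = V_min + (190461/262144) × range = -8.65 + 0.726551 × 17.3 V
      = -8.65 + 12.5693 = 3.91933 V.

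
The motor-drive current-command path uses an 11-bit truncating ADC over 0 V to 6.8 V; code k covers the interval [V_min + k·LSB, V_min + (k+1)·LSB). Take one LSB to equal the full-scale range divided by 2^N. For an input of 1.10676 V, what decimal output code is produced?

Range is 6.8 V. LSB = 6.8 V / 2^11 ≈ 3.320 mV.
code = ⌊(V_in − V_min)/LSB⌋ = ⌊(V_in − V_min) × 2^11 / range⌋
     = ⌊(1.10676 − (0)) × 2048 / 6.8⌋ = ⌊1.10676 × 2048/6.8⌋
     = ⌊333.330⌋ = 333.

333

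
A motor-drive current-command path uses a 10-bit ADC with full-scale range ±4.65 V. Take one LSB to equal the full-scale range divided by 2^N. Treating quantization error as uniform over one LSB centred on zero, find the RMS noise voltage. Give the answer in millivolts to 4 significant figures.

2.622 mV

Span: 4.65 V − (-4.65 V) = 9.3 V.
LSB = 9.3 V / 2^10 = 9.08203 mV.
For a uniform distribution on [−LSB/2, +LSB/2], V_rms = LSB/√12 = 9.08203 mV/3.4641 = 2.622 mV.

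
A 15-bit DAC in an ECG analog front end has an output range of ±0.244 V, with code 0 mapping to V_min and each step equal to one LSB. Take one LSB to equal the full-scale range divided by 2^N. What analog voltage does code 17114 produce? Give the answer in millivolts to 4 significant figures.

10.87 mV

The full-scale span is 0.244 − (-0.244) = 0.488 V. LSB = 0.488 V / 2^15.
V_out = -0.244 + 17114 × (0.488/32768) V
      = -0.244 V + 0.254872 V = 0.0108716 V.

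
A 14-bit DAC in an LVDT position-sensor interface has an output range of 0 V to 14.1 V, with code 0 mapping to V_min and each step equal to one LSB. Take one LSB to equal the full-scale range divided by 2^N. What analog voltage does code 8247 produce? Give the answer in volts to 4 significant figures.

Full-scale range = 14.1 V. LSB = 14.1 V / 2^14.
V_out = 0 + 8247 × (14.1/16384) V
      = 0 V + 7.09733 V = 7.09733 V.

7.097 V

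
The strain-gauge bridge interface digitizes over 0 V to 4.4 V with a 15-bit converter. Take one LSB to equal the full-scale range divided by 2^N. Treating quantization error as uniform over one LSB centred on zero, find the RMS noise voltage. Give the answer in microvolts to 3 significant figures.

38.8 µV

V_FS = 4.4 V.
Step size = 4.4/32768 V = 134.28 µV.
σ_q = LSB/√12 = 134.28 µV/3.4641 = 38.8 µV.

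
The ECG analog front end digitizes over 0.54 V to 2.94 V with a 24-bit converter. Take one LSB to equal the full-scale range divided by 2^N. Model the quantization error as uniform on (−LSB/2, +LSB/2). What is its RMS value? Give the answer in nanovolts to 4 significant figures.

41.30 nV

Span: 2.94 V − (0.54 V) = 2.4 V.
Step size = 2.4/16777216 V = 143.051 nV.
σ_q = LSB/√12 = 143.051 nV/3.4641 = 41.30 nV.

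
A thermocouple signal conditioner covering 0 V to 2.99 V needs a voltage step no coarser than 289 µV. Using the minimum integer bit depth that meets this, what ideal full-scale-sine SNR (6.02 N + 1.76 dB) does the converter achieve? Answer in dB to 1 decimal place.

86.0 dB

Full-scale range = 2.99 V.
2.99 V / 289 µV = 10350. Since 2^13 = 8192 and 2^14 = 16384, N = 14.
6.02(14) + 1.76 = 86.04 dB.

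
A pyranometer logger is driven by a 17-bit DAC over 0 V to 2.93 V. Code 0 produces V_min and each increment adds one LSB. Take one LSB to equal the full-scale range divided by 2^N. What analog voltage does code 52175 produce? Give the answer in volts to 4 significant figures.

1.166 V

V_FS = 2.93 V. LSB = 2.93 V / 2^17.
Output = V_min + (52175/131072) × range = 0 + 0.398064 × 2.93 V
      = 0 + 1.16633 = 1.16633 V.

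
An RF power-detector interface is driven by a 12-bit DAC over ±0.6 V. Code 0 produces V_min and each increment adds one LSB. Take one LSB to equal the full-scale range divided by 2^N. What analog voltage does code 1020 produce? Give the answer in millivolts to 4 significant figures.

-301.2 mV

Range = 0.6 − (-0.6) = 1.2 V. LSB = 1.2 V / 2^12.
Output = V_min + (1020/4096) × range = -0.6 + 0.249023 × 1.2 V
      = -0.6 + 0.298828 = -0.301172 V.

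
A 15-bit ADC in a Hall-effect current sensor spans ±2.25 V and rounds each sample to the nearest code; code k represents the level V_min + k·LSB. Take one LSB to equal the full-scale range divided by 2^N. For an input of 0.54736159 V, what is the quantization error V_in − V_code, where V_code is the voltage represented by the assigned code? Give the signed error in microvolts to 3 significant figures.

The full-scale span is 2.25 − (-2.25) = 4.5 V. LSB = 4.5 V / 2^15 ≈ 137.3 µV.
(0.54736159 − (-2.25)) / LSB = 2.79736159 × 32768/4.5 = 20369.7655. Nearest integer: k = 20370.
Reconstructed level: -2.25 + 20370 × 4.5/32768 V = 0.54739379883 V.
V_in − V_code = 0.54736159 − (0.54739379883) = −32.2 µV.

−32.2 µV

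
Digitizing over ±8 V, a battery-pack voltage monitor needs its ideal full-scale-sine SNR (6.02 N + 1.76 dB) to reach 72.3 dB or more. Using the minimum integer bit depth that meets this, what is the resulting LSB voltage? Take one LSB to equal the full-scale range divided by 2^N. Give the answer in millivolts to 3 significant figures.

3.91 mV

Span: 8 V − (-8 V) = 16 V.
N ≥ (72.3 − 1.76)/6.02 = 11.718 → N_min = 12.
Step size = 16/4096 V = 3.91 mV.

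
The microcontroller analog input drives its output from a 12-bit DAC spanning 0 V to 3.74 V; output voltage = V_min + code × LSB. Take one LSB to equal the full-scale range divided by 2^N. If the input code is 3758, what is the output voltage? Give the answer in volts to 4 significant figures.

Span = 3.74 V. LSB = 3.74 V / 2^12.
V_out = 0 + 3758 × (3.74/4096) V
      = 0 + 3.43138 = 3.43138 V.

3.431 V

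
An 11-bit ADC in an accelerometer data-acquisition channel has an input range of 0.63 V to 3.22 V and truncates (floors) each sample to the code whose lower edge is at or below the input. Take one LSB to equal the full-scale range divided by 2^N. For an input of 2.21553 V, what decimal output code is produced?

Full-scale range = 3.22 V − (0.63 V) = 2.59 V. LSB = 2.59 V / 2^11 ≈ 1.265 mV.
code = ⌊(V_in − V_min)/LSB⌋ = ⌊(V_in − V_min) × 2^11 / range⌋
     = ⌊(2.21553 − (0.63)) × 2048 / 2.59⌋ = ⌊1.58553 × 2048/2.59⌋
     = ⌊1253.732⌋ = 1253.

1253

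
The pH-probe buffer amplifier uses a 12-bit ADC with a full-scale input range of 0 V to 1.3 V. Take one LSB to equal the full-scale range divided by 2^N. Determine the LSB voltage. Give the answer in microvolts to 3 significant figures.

V_FS = 1.3 V.
Number of codes = 2^12 = 4096.
LSB = 1.3 V / 2^12 = 317 µV.

317 µV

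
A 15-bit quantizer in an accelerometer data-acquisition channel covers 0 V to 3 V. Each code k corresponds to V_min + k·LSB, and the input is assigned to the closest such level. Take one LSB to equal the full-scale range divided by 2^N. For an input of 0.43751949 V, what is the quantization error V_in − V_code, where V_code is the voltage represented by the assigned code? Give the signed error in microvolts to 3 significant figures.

Span = 3 V. LSB = 3 V / 2^15 ≈ 91.55 µV.
(V_in − V_min)/LSB = (0.43751949 − (0)) × 32768/3 = 4778.8795 → nearest code k = 4779.
V_code = 0 + (4779/32768) × 3 = 0.43753051758 V.
V_in − V_code = 0.43751949 − (0.43753051758) = −11.0 µV.

−11.0 µV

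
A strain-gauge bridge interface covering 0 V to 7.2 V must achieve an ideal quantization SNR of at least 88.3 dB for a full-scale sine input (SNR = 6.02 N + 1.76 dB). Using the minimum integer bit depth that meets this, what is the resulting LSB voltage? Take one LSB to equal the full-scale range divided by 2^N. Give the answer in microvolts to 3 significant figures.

220 µV

Full-scale range = 7.2 V.
6.02 N + 1.76 ≥ 88.3 gives N ≥ 14.375, so the minimum integer is 15.
LSB = 7.2 V / 2^15 = 220 µV.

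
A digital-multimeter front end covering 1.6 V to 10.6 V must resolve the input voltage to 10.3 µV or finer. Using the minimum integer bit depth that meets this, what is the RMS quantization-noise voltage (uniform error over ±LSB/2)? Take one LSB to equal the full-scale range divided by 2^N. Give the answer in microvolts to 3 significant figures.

Span: 10.6 V − (1.6 V) = 9 V.
9 V / 10.3 µV = 873800. Since 2^19 = 524288 and 2^20 = 1048576, N = 20.
LSB = 9 V ÷ 2^20 = 9/1048576 V = 8.5831 µV.
V_rms = LSB/√12 = 2.48 µV.

2.48 µV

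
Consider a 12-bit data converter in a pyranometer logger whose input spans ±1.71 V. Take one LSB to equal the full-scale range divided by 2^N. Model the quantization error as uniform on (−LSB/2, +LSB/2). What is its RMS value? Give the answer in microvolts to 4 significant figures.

241.0 µV

Range = 1.71 − (-1.71) = 3.42 V.
LSB = 3.42 V / 2^12 = 0.834961 mV.
RMS of a uniform error over width LSB is LSB/√12 = 241.0 µV.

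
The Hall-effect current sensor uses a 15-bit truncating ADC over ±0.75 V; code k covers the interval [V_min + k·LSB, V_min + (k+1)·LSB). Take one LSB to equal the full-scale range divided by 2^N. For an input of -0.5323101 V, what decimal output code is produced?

Span: 0.75 V − (-0.75 V) = 1.5 V. LSB = 1.5 V / 2^15 ≈ 45.78 µV.
V_in − V_min = -0.5323101 − (-0.75) = 0.2176899 V.
Divide by LSB: 0.2176899 × 32768/1.5 = 4755.5084.
Truncating gives code 4755.

4755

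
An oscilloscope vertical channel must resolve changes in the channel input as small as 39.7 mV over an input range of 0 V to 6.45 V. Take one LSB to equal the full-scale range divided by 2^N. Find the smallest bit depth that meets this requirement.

Range is 6.45 V.
6.45 V / 39.7 mV = 162.5. Since 2^7 = 128 and 2^8 = 256, N = 8.

8 bits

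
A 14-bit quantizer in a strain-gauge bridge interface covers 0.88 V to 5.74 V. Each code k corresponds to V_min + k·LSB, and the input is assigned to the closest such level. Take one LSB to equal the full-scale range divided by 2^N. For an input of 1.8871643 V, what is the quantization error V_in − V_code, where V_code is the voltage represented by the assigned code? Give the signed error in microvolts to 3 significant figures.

Full-scale range = 5.74 V − (0.88 V) = 4.86 V. LSB = 4.86 V / 2^14 ≈ 296.6 µV.
(1.8871643 − (0.88)) / LSB = 1.0071643 × 16384/4.86 = 3395.3457. Nearest integer: k = 3395.
V_code = 0.88 + (3395/16384) × 4.86 = 1.8870617676 V.
V_in − V_code = 1.8871643 − (1.8870617676) = +103 µV.

+103 µV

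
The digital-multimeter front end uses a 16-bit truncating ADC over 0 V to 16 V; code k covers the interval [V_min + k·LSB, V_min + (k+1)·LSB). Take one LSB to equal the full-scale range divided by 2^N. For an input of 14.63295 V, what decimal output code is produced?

V_FS = 16 V. LSB = 16 V / 2^16 ≈ 244.1 µV.
(V_in − V_min) × 2^16/range = (14.63295 − (0)) × 65536/16 = 59936.563.
Floor → code = 59936.

59936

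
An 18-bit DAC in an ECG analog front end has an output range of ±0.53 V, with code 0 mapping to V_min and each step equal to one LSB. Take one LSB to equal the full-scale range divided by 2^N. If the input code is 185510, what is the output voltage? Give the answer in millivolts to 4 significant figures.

220.1 mV

Span: 0.53 V − (-0.53 V) = 1.06 V. LSB = 1.06 V / 2^18.
V_out = -0.53 + 185510 × (1.06/262144) V
      = -0.53 + 0.750124 = 0.220124 V.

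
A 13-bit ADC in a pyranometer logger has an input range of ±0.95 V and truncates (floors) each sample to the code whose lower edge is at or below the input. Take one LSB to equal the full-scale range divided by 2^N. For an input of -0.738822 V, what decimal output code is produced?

910

Span: 0.95 V − (-0.95 V) = 1.9 V. LSB = 1.9 V / 2^13 ≈ 231.9 µV.
V_in − V_min = -0.738822 − (-0.95) = 0.211178 V.
Divide by LSB: 0.211178 × 8192/1.9 = 910.5106.
Truncating gives code 910.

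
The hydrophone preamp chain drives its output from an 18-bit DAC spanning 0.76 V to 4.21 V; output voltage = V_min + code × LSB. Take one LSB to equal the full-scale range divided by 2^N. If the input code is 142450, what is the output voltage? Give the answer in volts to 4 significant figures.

Full-scale range = 4.21 V − (0.76 V) = 3.45 V. LSB = 3.45 V / 2^18.
V_out = V_min + code × LSB = 0.76 V + 142450 × 3.45 V / 262144
      = 0.76 V + 1.87474 V = 2.63474 V.

2.635 V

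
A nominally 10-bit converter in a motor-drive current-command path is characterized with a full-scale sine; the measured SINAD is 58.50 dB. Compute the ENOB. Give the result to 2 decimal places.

9.43 bits

Inverting SNR = 6.02 N + 1.76: N_eff = (58.50 − 1.76)/6.02 = 9.4252.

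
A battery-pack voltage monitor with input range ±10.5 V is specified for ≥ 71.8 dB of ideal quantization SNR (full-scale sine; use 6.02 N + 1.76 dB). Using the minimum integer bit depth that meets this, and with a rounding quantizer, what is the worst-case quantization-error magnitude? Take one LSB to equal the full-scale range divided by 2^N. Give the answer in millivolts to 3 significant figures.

The full-scale span is 10.5 − (-10.5) = 21 V.
Required N = ⌈(71.8 − 1.76)/6.02⌉ = ⌈11.635⌉ = 12.
One LSB is 21 V / 4096 = 5.1270 mV.
Half an LSB is 2.56 mV.

2.56 mV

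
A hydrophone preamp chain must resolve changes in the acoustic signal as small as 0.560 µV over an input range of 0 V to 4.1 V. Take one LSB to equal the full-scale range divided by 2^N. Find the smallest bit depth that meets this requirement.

V_FS = 4.1 V.
Need 2^N ≥ 4.1 V / 0.560 µV = 7.321e6 → N_min = 23.

23 bits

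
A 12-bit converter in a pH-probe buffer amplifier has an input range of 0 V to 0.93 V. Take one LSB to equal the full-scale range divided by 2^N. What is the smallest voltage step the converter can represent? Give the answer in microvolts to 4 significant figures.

Full-scale range = 0.93 V.
Number of codes = 2^12 = 4096.
One LSB is 0.93 V / 4096 = 227.1 µV.

227.1 µV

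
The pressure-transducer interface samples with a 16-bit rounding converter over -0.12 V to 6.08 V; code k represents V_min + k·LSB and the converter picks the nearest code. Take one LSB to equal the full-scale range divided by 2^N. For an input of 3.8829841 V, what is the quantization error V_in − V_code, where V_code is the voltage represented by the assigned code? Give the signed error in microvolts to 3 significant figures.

Span: 6.08 V − (-0.12 V) = 6.2 V. LSB = 6.2 V / 2^16 ≈ 94.60 µV.
(3.8829841 − (-0.12)) / LSB = 4.0029841 × 65536/6.2 = 42312.8332. Nearest integer: k = 42313.
V_code = -0.12 + (42313/65536) × 6.2 = 3.8829998779 V.
e = 3.8829841 − (3.8829998779) = −15.8 µV.

−15.8 µV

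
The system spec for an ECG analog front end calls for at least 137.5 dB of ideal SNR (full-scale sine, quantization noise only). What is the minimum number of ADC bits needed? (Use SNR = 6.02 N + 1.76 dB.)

23 bits

N ≥ (137.5 − 1.76)/6.02 = 22.548 → N_min = 23.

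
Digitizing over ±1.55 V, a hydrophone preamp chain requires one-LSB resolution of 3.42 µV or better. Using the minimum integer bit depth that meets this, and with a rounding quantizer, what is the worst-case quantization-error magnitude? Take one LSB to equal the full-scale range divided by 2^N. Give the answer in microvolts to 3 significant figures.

Full-scale range = 1.55 V − (-1.55 V) = 3.1 V.
Need 2^N ≥ 3.1 V / 3.42 µV = 906400 → N_min = 20.
One LSB is 3.1 V / 1048576 = 2.9564 µV.
Half an LSB is 1.48 µV.

1.48 µV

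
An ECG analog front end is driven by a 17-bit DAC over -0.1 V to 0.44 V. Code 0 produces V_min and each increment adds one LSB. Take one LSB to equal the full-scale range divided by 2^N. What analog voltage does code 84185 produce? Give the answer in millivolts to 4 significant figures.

246.8 mV

Range = 0.44 − (-0.1) = 0.54 V. LSB = 0.54 V / 2^17.
V_out = -0.1 + 84185 × (0.54/131072) V
      = -0.1 + 0.346832 = 0.246832 V.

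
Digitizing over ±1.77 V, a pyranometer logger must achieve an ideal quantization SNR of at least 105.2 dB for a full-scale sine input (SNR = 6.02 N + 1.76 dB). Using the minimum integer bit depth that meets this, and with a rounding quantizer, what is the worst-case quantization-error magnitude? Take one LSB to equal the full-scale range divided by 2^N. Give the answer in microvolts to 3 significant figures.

Range = 1.77 − (-1.77) = 3.54 V.
Required N = ⌈(105.2 − 1.76)/6.02⌉ = ⌈17.183⌉ = 18.
One LSB is 3.54 V / 262144 = 13.504 µV.
Max error for round-to-nearest is LSB/2 = 6.75 µV.

6.75 µV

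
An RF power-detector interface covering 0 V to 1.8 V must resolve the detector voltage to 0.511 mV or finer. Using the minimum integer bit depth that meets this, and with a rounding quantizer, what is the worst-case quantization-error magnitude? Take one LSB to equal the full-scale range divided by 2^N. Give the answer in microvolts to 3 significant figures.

Span = 1.8 V.
Levels needed ≥ 1.8/0.511 mV = 3523. 2^12 = 4096 suffices, so N_min = 12.
One LSB is 1.8 V / 4096 = 439.45 µV.
Half an LSB is 220 µV.

220 µV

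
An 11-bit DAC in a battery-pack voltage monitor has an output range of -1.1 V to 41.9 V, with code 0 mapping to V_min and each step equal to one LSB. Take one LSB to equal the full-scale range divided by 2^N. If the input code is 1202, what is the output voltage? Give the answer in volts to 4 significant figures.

24.14 V

Span: 41.9 V − (-1.1 V) = 43 V. LSB = 43 V / 2^11.
V_out = -1.1 + 1202 × (43/2048) V
      = -1.1 + 25.2373 = 24.1373 V.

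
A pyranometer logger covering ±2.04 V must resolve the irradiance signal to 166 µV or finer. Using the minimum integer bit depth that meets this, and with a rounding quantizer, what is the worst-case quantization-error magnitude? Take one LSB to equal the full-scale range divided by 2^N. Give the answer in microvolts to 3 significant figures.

Full-scale range = 2.04 V − (-2.04 V) = 4.08 V.
Need 2^N ≥ 4.08 V / 166 µV = 24580 → N_min = 15.
LSB = 4.08 V / 2^15 = 124.51 µV.
|e|_max = LSB/2 = 62.3 µV.

62.3 µV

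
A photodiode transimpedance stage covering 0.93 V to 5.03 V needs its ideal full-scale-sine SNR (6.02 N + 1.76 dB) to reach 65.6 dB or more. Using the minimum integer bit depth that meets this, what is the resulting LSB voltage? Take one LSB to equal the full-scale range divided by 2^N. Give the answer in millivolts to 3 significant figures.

Full-scale range = 5.03 V − (0.93 V) = 4.1 V.
6.02 N + 1.76 ≥ 65.6 gives N ≥ 10.605, so the minimum integer is 11.
LSB = 4.1 V / 2^11 = 2.00 mV.

2.00 mV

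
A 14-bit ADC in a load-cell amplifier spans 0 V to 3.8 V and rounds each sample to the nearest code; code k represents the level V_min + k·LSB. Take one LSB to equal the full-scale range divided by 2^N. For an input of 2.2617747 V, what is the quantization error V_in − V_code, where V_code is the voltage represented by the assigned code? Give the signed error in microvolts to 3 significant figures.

Span = 3.8 V. LSB = 3.8 V / 2^14 ≈ 231.9 µV.
(2.2617747 − (0)) / LSB = 2.2617747 × 16384/3.8 = 9751.8202. Nearest integer: k = 9752.
Reconstructed level: 0 + 9752 × 3.8/16384 V = 2.2618164063 V.
Error = V_in − V_code = 2.2617747 − (2.2618164063) = −41.7 µV.

−41.7 µV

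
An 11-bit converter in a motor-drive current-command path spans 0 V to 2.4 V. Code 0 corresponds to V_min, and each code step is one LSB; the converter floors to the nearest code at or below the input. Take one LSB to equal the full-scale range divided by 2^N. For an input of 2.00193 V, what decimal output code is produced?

1708

Range is 2.4 V. LSB = 2.4 V / 2^11 ≈ 1.172 mV.
code = ⌊(V_in − V_min)/LSB⌋ = ⌊(V_in − V_min) × 2^11 / range⌋
     = ⌊(2.00193 − (0)) × 2048 / 2.4⌋ = ⌊2.00193 × 2048/2.4⌋
     = ⌊1708.314⌋ = 1708.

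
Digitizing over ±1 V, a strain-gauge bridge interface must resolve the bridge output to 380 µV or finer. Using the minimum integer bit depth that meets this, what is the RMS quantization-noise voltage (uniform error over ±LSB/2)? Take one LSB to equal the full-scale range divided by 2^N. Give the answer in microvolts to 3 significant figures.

The full-scale span is 1 − (-1) = 2 V.
2 V / 380 µV = 5263. Since 2^12 = 4096 and 2^13 = 8192, N = 13.
LSB = 2 V ÷ 2^13 = 2/8192 V = 244.14 µV.
RMS noise = LSB/√12 = 70.5 µV.

70.5 µV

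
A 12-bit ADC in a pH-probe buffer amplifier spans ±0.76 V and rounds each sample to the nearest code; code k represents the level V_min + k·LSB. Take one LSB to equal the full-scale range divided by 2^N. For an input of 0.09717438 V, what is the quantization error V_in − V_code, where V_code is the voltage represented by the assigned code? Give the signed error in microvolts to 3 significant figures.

Span: 0.76 V − (-0.76 V) = 1.52 V. LSB = 1.52 V / 2^12 ≈ 371.1 µV.
(0.09717438 − (-0.76)) / LSB = 0.85717438 × 4096/1.52 = 2309.8594. Nearest integer: k = 2310.
V_code = -0.76 + (2310/4096) × 1.52 = 0.09722656250 V.
e = 0.09717438 − (0.09722656250) = −52.2 µV.

−52.2 µV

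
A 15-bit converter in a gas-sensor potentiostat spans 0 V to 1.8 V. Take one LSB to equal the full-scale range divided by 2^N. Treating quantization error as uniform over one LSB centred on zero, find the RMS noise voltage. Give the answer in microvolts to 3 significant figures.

15.9 µV

V_FS = 1.8 V.
LSB = 1.8 V ÷ 2^15 = 1.8/32768 V = 54.932 µV.
σ_q = LSB/√12 = 54.932 µV/3.4641 = 15.9 µV.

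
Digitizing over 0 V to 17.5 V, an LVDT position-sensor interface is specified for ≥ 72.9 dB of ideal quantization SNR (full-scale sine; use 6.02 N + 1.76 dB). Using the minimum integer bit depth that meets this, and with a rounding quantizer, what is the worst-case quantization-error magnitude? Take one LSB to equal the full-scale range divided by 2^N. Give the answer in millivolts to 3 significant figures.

2.14 mV

Span = 17.5 V.
Required N = ⌈(72.9 − 1.76)/6.02⌉ = ⌈11.817⌉ = 12.
LSB = 17.5 V / 2^12 = 4.2725 mV.
Max error for round-to-nearest is LSB/2 = 2.14 mV.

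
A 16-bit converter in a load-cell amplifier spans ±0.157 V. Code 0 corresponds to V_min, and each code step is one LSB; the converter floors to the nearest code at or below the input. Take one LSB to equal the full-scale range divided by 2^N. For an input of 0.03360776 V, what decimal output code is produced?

39782

The full-scale span is 0.157 − (-0.157) = 0.314 V. LSB = 0.314 V / 2^16 ≈ 4.791 µV.
V_in − V_min = 0.03360776 − (-0.157) = 0.19060776 V.
Divide by LSB: 0.19060776 × 65536/0.314 = 39782.3890.
Truncating gives code 39782.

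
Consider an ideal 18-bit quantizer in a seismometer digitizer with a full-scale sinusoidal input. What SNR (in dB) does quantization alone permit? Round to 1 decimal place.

110.1 dB

SNR = 6.02·18 + 1.76 = 110.12 dB.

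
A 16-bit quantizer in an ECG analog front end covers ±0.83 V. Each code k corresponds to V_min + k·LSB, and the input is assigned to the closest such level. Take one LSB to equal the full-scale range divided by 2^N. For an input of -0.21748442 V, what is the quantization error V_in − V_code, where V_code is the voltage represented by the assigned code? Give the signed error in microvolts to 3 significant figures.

−4.56 µV

Full-scale range = 0.83 V − (-0.83 V) = 1.66 V. LSB = 1.66 V / 2^16 ≈ 25.33 µV.
(-0.21748442 − (-0.83)) / LSB = 0.61251558 × 65536/1.66 = 24181.8199. Nearest integer: k = 24182.
V_code = -0.83 + (24182/65536) × 1.66 = -0.21747985840 V.
V_in − V_code = -0.21748442 − (-0.21747985840) = −4.56 µV.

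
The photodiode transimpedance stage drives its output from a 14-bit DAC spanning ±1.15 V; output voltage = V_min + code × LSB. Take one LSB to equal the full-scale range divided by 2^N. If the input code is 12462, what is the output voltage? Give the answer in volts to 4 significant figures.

0.5994 V

Range = 1.15 − (-1.15) = 2.3 V. LSB = 2.3 V / 2^14.
V_out = V_min + code × LSB = -1.15 V + 12462 × 2.3 V / 16384
      = -1.15 + 1.74943 = 0.599426 V.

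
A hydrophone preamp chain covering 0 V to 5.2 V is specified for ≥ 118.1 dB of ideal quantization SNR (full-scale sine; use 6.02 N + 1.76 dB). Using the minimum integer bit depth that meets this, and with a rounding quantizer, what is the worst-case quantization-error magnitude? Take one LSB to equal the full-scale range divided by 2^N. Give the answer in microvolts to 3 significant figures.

2.48 µV

Span = 5.2 V.
N ≥ (118.1 − 1.76)/6.02 = 19.326 → N_min = 20.
LSB = 5.2 V ÷ 2^20 = 5.2/1048576 V = 4.9591 µV.
|e|_max = LSB/2 = 2.48 µV.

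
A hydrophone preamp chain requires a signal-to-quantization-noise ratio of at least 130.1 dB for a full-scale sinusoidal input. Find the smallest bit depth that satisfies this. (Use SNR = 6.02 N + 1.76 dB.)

Required N = ⌈(130.1 − 1.76)/6.02⌉ = ⌈21.319⌉ = 22.

22 bits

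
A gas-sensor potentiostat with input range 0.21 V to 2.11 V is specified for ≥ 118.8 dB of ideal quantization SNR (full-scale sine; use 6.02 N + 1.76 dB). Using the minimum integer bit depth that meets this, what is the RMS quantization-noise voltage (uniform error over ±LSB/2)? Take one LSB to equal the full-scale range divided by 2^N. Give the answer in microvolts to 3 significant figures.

0.523 µV

Full-scale range = 2.11 V − (0.21 V) = 1.9 V.
N ≥ (118.8 − 1.76)/6.02 = 19.442 → N_min = 20.
LSB = 1.9 V / 2^20 = 1.8120 µV.
RMS noise = LSB/√12 = 0.523 µV.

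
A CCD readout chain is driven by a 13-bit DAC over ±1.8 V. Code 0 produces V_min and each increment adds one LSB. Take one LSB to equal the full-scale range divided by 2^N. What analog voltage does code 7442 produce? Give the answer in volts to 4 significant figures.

Span: 1.8 V − (-1.8 V) = 3.6 V. LSB = 3.6 V / 2^13.
V_out = -1.8 + 7442 × (3.6/8192) V
      = -1.8 V + 3.27041 V = 1.47041 V.

1.470 V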